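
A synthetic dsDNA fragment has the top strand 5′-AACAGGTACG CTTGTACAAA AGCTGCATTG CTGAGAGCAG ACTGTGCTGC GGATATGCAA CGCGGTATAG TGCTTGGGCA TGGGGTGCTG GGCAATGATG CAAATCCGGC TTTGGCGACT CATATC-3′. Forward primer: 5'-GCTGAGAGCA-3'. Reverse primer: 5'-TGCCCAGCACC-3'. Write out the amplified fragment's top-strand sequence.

Scanning the template, GCTGAGAGCA occurs at positions 30–39; this primer anneals to the bottom strand there with its 3' end pointing downstream.
The reverse primer's reverse complement is GGTGCTGGGCA, which matches the template at positions 84–94.
The product is the template from position 30 through 94 (65 bp).

5'-GCTGAGAGCAGACTGTGCTGCGGATATGCAACGCGGTATAGTGCTTGGGCATGGGGTGCTGGGCA-3'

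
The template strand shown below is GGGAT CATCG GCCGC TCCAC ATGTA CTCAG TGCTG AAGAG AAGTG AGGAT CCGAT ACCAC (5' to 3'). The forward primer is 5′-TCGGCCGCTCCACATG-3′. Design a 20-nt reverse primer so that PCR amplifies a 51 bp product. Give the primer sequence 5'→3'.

5'-GGTATCGGATCCTCACTTCT-3'

The forward primer binds at positions 8–23, so a 51 bp product ends at position 8 + 51 − 1 = 58.
The reverse primer anneals to the top strand over positions 39–58, i.e. to AGAAGTGAGGATCCGATACC.
Its sequence written 5'→3' is the reverse complement: GGTATCGGATCCTCACTTCT.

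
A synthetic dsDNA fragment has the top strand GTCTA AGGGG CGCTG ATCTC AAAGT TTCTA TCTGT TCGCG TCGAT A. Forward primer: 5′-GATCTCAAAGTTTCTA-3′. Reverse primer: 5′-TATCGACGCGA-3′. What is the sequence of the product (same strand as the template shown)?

The forward primer matches the template at positions 15–30.
Taking the reverse complement of TATCGACGCGA gives TCGCGTCGATA, found at positions 36–46 on the template; the primer anneals here to the top strand with its 3' end pointing upstream.
The product is the template from position 15 through 46 (32 bp).

5'-GATCTCAAAGTTTCTATCTGTTCGCGTCGATA-3'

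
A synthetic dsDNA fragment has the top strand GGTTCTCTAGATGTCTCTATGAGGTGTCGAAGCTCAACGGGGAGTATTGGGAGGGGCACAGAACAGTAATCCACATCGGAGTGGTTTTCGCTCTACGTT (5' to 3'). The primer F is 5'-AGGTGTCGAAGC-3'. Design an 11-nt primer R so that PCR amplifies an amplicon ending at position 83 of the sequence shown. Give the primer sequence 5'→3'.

The forward primer binds at positions 22–33; the product's 3' end on the top strand is position 83.
The reverse primer anneals to the top strand over positions 73–83, i.e. to ACATCGGAGTG.
Its sequence written 5'→3' is the reverse complement: CACTCCGATGT.

5'-CACTCCGATGT-3'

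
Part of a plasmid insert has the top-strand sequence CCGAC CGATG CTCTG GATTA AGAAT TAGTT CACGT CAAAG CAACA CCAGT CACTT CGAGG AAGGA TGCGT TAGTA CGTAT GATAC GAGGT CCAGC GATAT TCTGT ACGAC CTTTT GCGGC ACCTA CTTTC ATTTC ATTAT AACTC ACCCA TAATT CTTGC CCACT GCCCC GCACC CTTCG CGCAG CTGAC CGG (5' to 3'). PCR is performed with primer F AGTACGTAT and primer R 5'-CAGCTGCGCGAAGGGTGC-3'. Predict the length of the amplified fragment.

Scanning the template, AGTACGTAT occurs at positions 72–80; this primer anneals to the bottom strand there with its 3' end pointing downstream.
Reverse complement of the reverse primer: GCACCCTTCGCGCAGCTG. This occurs on the top strand at positions 171–188.
Product length = (reverse-primer end) − (forward-primer start) + 1 = 188 − 72 + 1 = 117 bp.

117 bp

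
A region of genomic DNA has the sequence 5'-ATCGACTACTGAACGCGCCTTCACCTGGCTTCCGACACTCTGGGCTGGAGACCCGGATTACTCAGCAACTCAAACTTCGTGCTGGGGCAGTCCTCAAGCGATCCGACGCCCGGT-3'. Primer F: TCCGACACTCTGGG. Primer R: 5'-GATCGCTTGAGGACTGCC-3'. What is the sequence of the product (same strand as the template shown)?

5'-TCCGACACTCTGGGCTGGAGACCCGGATTACTCAGCAACTCAAACTTCGTGCTGGGGCAGTCCTCAAGCGATC-3'

Scanning the template, TCCGACACTCTGGG occurs at positions 31–44; this primer anneals to the bottom strand there with its 3' end pointing downstream.
Taking the reverse complement of GATCGCTTGAGGACTGCC gives GGCAGTCCTCAAGCGATC, found at positions 86–103 on the template; the primer anneals here to the top strand with its 3' end pointing upstream.
The product is the template from position 31 through 103 (73 bp).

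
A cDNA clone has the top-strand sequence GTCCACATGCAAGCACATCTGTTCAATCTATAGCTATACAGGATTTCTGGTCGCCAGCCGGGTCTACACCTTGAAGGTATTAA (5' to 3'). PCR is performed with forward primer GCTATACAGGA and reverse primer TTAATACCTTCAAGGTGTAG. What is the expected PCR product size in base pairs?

Forward primer GCTATACAGGA is found on the top strand at positions 33–43.
Taking the reverse complement of TTAATACCTTCAAGGTGTAG gives CTACACCTTGAAGGTATTAA, found at positions 64–83 on the template; the primer anneals here to the top strand with its 3' end pointing upstream.
Amplicon spans positions 33–83: 51 bp.

51 bp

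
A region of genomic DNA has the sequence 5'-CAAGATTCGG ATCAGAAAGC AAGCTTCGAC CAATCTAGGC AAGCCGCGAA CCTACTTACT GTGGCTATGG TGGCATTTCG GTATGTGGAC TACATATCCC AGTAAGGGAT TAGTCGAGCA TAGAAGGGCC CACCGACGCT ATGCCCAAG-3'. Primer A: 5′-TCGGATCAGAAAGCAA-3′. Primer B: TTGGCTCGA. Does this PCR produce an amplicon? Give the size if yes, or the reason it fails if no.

No product — primer B has no binding site in the template.

Primer B (TTGGCTCGA) does not match the top strand, and its reverse complement TCGAGCCAA does not match either.
With no annealing site for primer B, no amplification occurs.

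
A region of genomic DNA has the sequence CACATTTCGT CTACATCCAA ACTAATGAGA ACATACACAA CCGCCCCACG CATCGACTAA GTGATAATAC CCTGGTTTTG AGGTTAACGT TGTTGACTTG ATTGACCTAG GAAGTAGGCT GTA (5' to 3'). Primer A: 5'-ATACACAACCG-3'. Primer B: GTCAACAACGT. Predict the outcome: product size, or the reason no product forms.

Yes — a 65 bp product.

Primer A (ATACACAACCG) matches the top strand at positions 33–43; it acts as a forward primer.
Primer B's reverse complement is ACGTTGTTGAC, matching the top strand at positions 87–97; it acts as a reverse primer.
The 3' ends face each other across positions 33–97, giving a 65 bp product.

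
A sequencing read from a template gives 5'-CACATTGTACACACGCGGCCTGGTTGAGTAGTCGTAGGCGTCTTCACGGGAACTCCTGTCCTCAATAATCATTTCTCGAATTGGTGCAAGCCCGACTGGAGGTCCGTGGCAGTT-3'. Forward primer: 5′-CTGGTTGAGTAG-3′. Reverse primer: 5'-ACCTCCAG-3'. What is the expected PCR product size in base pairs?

The forward primer matches the template at positions 20–31.
Taking the reverse complement of ACCTCCAG gives CTGGAGGT, found at positions 96–103 on the template; the primer anneals here to the top strand with its 3' end pointing upstream.
The product runs from position 20 to position 103, so its length is 103 − 20 + 1 = 84 bp.

84 bp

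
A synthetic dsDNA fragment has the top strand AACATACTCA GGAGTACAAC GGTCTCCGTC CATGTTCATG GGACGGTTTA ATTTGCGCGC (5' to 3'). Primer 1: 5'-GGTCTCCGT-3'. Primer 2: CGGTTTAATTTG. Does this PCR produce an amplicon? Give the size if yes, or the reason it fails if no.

No product — both primers anneal to the same strand and extend in the same direction.

Primer 1 (GGTCTCCGT) matches the top strand at positions 21–29 (3' end points downstream).
Primer 2 (CGGTTTAATTTG) also matches the top strand directly, at positions 44–55 — its reverse complement CAAATTAAACCG is not present.
Both primers anneal to the bottom strand with 3' ends pointing the same way, so neither can prime synthesis back toward the other.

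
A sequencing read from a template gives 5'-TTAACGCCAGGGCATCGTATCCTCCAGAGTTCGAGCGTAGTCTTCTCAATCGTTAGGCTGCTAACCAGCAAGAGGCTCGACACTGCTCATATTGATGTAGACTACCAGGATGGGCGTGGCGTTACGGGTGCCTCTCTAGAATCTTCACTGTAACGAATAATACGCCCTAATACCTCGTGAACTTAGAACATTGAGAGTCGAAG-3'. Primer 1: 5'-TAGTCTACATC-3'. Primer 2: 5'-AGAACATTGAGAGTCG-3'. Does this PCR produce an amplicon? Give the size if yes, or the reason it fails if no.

No product — the primers' 3' ends point away from each other.

Primer 1 (TAGTCTACATC) has reverse complement GATGTAGACTA, which matches the top strand at positions 94–104; primer 1 anneals to the top strand there with its 3' end pointing upstream toward position 94.
Primer 2 (AGAACATTGAGAGTCG) matches the top strand directly at positions 185–200; it anneals to the bottom strand with its 3' end pointing downstream toward position 200.
The 3' ends diverge (primer 1 extends toward position 1, primer 2 toward position 203), so the primers never converge on a shared product.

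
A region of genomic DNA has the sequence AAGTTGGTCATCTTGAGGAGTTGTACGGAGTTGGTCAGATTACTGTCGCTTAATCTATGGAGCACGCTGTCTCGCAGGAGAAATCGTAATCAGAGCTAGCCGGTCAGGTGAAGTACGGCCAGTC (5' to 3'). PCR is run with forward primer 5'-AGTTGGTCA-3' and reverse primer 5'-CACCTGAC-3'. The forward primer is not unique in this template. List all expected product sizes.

The forward primer AGTTGGTCA matches the top strand at positions 2–10, 29–37.
The reverse primer's reverse complement is GTCAGGTG, matching at positions 103–110.
Each forward site pairs with the reverse site to give a product ending at position 110: sizes 109, 82 bp.

109 bp, 82 bp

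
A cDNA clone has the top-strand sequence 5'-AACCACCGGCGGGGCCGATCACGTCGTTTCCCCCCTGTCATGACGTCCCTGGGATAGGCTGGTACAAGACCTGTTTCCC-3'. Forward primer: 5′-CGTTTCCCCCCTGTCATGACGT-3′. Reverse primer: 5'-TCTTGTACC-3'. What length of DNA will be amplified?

Scanning the template, CGTTTCCCCCCTGTCATGACGT occurs at positions 25–46; this primer anneals to the bottom strand there with its 3' end pointing downstream.
Taking the reverse complement of TCTTGTACC gives GGTACAAGA, found at positions 61–69 on the template; the primer anneals here to the top strand with its 3' end pointing upstream.
Amplicon spans positions 25–69: 45 bp.

45 bp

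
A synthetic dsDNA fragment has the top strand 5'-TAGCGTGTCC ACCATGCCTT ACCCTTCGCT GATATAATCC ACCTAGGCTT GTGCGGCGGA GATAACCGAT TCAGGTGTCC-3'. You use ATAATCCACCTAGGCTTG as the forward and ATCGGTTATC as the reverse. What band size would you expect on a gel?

Scanning the template, ATAATCCACCTAGGCTTG occurs at positions 34–51; this primer anneals to the bottom strand there with its 3' end pointing downstream.
The reverse primer's reverse complement is GATAACCGAT, which matches the template at positions 61–70.
Product length = (reverse-primer end) − (forward-primer start) + 1 = 70 − 34 + 1 = 37 bp.

37 bp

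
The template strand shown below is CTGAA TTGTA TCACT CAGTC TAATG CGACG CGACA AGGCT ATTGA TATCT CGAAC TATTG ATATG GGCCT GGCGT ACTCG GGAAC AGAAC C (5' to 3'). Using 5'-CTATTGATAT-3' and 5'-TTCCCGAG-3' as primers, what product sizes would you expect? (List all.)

46 bp, 30 bp

The forward primer CTATTGATAT matches the top strand at positions 39–48, 55–64.
The reverse primer's reverse complement is CTCGGGAA, matching at positions 77–84.
Each forward site pairs with the reverse site to give a product ending at position 84: sizes 46, 30 bp.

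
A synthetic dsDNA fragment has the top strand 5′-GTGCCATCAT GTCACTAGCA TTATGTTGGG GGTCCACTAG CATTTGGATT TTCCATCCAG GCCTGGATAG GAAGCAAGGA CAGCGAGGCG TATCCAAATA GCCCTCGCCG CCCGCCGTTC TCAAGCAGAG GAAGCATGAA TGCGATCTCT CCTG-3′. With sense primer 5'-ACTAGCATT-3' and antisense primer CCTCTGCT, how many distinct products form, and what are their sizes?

The forward primer ACTAGCATT matches the top strand at positions 14–22, 36–44.
The reverse primer's reverse complement is AGCAGAGG, matching at positions 124–131.
Each forward site pairs with the reverse site to give a product ending at position 131: sizes 118, 96 bp.

Two products: 118 bp, 96 bp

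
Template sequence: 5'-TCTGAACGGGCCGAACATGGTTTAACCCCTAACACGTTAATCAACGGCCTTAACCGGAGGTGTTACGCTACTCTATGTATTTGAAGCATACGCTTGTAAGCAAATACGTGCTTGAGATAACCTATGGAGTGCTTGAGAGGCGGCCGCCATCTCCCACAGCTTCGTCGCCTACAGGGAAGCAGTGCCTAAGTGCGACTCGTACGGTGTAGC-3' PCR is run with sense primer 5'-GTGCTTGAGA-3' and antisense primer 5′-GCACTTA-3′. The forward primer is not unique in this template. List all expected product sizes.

86 bp, 65 bp

The forward primer GTGCTTGAGA matches the top strand at positions 108–117, 129–138.
The reverse primer's reverse complement is TAAGTGC, matching at positions 187–193.
Each forward site pairs with the reverse site to give a product ending at position 193: sizes 86, 65 bp.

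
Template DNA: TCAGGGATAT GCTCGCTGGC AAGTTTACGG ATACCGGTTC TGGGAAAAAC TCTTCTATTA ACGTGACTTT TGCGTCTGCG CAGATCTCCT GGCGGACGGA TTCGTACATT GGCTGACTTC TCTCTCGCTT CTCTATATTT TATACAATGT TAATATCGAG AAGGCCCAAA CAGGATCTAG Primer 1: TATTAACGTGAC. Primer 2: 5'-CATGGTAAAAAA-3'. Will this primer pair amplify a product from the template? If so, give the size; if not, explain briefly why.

Primer 2 (CATGGTAAAAAA) does not match the top strand, and its reverse complement TTTTTTACCATG does not match either.
With no annealing site for primer 2, no amplification occurs.

No product — primer 2 has no binding site in the template.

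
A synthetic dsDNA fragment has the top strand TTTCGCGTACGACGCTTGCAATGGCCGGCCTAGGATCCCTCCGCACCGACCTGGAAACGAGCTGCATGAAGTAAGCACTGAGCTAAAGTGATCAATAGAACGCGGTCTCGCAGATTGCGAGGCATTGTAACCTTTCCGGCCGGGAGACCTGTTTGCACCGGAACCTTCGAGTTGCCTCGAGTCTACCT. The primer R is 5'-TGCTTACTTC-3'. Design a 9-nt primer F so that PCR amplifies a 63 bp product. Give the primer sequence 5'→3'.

5'-CTTGCAATG-3'

The reverse primer's reverse complement GAAGTAAGCA matches the template at positions 68–77, so the product ends at position 77.
A 63 bp product then starts at position 77 − 63 + 1 = 15.
The forward primer is identical to the top strand there: CTTGCAATG.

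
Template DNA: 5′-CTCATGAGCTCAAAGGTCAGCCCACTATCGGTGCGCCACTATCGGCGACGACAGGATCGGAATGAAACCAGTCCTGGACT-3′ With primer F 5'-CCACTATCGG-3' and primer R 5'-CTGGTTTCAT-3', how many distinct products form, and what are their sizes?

Two products: 50 bp, 36 bp

The forward primer CCACTATCGG matches the top strand at positions 22–31, 36–45.
The reverse primer's reverse complement is ATGAAACCAG, matching at positions 62–71.
Each forward site pairs with the reverse site to give a product ending at position 71: sizes 50, 36 bp.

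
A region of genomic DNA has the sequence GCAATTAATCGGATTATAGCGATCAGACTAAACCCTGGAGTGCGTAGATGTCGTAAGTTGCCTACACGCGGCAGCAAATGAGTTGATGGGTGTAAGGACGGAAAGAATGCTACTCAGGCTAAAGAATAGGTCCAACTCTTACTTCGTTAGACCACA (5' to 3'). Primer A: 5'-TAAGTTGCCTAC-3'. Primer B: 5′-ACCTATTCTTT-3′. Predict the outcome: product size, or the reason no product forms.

Yes — a 78 bp product.

Primer A (TAAGTTGCCTAC) matches the top strand at positions 54–65; it acts as a forward primer.
Primer B's reverse complement is AAAGAATAGGT, matching the top strand at positions 121–131; it acts as a reverse primer.
The 3' ends face each other across positions 54–131, giving a 78 bp product.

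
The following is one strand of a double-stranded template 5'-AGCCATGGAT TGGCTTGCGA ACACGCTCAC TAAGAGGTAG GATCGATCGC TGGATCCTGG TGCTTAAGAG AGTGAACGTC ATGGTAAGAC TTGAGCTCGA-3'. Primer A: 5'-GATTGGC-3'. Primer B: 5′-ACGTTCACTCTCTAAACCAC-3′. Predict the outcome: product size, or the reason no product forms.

No product — primer B has no binding site in the template.

Primer B (ACGTTCACTCTCTAAACCAC) does not match the top strand, and its reverse complement GTGGTTTAGAGAGTGAACGT does not match either.
With no annealing site for primer B, no amplification occurs.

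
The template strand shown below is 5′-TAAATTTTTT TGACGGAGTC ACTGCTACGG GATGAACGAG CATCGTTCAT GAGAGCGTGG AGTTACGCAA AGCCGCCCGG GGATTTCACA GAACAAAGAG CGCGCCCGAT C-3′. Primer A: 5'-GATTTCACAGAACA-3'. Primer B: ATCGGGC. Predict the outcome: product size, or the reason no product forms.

Primer A (GATTTCACAGAACA) matches the top strand at positions 82–95; it acts as a forward primer.
Primer B's reverse complement is GCCCGAT, matching the top strand at positions 104–110; it acts as a reverse primer.
The 3' ends face each other across positions 82–110, giving a 29 bp product.

Yes — a 29 bp product.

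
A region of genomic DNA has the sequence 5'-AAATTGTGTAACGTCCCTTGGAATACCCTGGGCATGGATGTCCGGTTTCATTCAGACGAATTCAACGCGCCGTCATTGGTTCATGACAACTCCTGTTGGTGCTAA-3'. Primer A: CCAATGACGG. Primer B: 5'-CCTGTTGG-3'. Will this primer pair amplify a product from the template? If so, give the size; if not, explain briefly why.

Primer A (CCAATGACGG) has reverse complement CCGTCATTGG, which matches the top strand at positions 70–79; primer A anneals to the top strand there with its 3' end pointing upstream toward position 70.
Primer B (CCTGTTGG) matches the top strand directly at positions 92–99; it anneals to the bottom strand with its 3' end pointing downstream toward position 99.
The 3' ends diverge (primer A extends toward position 1, primer B toward position 105), so the primers never converge on a shared product.

No product — the primers' 3' ends point away from each other.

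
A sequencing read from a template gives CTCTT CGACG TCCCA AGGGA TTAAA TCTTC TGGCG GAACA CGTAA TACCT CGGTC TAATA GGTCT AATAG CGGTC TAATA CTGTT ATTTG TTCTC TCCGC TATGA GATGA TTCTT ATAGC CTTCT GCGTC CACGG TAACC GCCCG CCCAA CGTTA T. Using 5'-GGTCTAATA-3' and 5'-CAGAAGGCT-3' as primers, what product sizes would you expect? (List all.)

75 bp, 66 bp, 55 bp

The forward primer GGTCTAATA matches the top strand at positions 52–60, 61–69, 72–80.
The reverse primer's reverse complement is AGCCTTCTG, matching at positions 118–126.
Each forward site pairs with the reverse site to give a product ending at position 126: sizes 75, 66, 55 bp.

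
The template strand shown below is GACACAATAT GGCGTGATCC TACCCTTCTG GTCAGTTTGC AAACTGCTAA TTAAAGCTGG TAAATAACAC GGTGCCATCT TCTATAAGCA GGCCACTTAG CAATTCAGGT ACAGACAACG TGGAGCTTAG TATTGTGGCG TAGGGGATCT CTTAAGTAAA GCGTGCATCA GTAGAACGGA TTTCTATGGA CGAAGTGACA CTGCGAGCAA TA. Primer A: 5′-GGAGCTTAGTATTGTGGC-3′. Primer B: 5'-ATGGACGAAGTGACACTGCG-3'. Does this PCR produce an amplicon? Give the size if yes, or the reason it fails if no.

No product — both primers anneal to the same strand and extend in the same direction.

Primer A (GGAGCTTAGTATTGTGGC) matches the top strand at positions 122–139 (3' end points downstream).
Primer B (ATGGACGAAGTGACACTGCG) also matches the top strand directly, at positions 186–205 — its reverse complement CGCAGTGTCACTTCGTCCAT is not present.
Both primers anneal to the bottom strand with 3' ends pointing the same way, so neither can prime synthesis back toward the other.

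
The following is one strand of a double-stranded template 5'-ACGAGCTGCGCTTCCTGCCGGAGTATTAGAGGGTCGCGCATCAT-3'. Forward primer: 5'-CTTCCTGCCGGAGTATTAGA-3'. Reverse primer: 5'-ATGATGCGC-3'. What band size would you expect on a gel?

Scanning the template, CTTCCTGCCGGAGTATTAGA occurs at positions 11–30; this primer anneals to the bottom strand there with its 3' end pointing downstream.
The reverse primer's reverse complement is GCGCATCAT, which matches the template at positions 36–44.
The product runs from position 11 to position 44, so its length is 44 − 11 + 1 = 34 bp.

34 bp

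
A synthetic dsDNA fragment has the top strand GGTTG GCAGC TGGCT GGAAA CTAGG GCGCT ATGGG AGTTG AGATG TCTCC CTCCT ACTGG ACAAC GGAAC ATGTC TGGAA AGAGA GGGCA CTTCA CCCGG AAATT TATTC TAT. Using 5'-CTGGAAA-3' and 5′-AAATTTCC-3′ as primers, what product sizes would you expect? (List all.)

The forward primer CTGGAAA matches the top strand at positions 14–20, 75–81.
The reverse primer's reverse complement is GGAAATTT, matching at positions 99–106.
Each forward site pairs with the reverse site to give a product ending at position 106: sizes 93, 32 bp.

93 bp, 32 bp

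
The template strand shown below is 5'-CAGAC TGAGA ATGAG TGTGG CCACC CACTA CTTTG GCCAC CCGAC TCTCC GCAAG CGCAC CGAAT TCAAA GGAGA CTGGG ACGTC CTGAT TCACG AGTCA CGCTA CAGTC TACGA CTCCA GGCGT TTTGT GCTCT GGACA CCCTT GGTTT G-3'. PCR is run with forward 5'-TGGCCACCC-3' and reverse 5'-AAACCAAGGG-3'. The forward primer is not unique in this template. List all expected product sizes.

The forward primer TGGCCACCC matches the top strand at positions 18–26, 34–42.
The reverse primer's reverse complement is CCCTTGGTTT, matching at positions 141–150.
Each forward site pairs with the reverse site to give a product ending at position 150: sizes 133, 117 bp.

133 bp, 117 bp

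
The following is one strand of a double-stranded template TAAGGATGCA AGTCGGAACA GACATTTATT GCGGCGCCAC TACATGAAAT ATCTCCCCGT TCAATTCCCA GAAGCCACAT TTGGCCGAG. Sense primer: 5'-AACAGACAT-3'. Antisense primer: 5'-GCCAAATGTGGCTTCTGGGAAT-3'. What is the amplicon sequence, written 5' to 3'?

5'-AACAGACATTTATTGCGGCGCCACTACATGAAATATCTCCCCGTTCAATTCCCAGAAGCCACATTTGGC-3'

Scanning the template, AACAGACAT occurs at positions 17–25; this primer anneals to the bottom strand there with its 3' end pointing downstream.
The reverse primer's reverse complement is ATTCCCAGAAGCCACATTTGGC, which matches the template at positions 64–85.
The product is the template from position 17 through 85 (69 bp).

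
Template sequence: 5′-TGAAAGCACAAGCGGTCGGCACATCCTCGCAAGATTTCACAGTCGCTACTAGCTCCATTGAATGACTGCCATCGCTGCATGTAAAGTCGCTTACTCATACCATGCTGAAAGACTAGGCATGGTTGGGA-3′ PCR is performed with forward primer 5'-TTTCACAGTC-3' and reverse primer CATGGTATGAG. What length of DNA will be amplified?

70 bp

Forward primer TTTCACAGTC is found on the top strand at positions 35–44.
Taking the reverse complement of CATGGTATGAG gives CTCATACCATG, found at positions 94–104 on the template; the primer anneals here to the top strand with its 3' end pointing upstream.
Product length = (reverse-primer end) − (forward-primer start) + 1 = 104 − 35 + 1 = 70 bp.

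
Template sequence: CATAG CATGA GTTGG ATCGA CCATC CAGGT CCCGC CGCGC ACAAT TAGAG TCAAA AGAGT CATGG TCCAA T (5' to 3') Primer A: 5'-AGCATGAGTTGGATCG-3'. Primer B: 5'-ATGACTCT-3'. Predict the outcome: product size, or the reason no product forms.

Yes — a 60 bp product.

Primer A (AGCATGAGTTGGATCG) matches the top strand at positions 4–19; it acts as a forward primer.
Primer B's reverse complement is AGAGTCAT, matching the top strand at positions 56–63; it acts as a reverse primer.
The 3' ends face each other across positions 4–63, giving a 60 bp product.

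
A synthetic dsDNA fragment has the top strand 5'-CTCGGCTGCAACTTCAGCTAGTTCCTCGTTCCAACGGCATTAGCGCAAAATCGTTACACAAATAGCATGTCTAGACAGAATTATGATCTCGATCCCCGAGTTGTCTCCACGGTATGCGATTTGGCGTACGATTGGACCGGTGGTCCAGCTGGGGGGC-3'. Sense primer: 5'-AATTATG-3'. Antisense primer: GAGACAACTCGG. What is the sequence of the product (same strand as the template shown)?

Forward primer AATTATG is found on the top strand at positions 79–85.
Taking the reverse complement of GAGACAACTCGG gives CCGAGTTGTCTC, found at positions 96–107 on the template; the primer anneals here to the top strand with its 3' end pointing upstream.
The product is the template from position 79 through 107 (29 bp).

5'-AATTATGATCTCGATCCCCGAGTTGTCTC-3'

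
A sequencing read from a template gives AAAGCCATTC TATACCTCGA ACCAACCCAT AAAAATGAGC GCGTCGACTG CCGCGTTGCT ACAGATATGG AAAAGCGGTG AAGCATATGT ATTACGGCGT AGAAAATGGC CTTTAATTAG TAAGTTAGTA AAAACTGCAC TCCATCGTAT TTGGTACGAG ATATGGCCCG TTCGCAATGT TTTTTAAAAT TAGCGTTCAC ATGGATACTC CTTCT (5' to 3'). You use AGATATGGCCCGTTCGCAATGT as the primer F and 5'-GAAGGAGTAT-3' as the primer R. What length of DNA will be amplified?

Scanning the template, AGATATGGCCCGTTCGCAATGT occurs at positions 159–180; this primer anneals to the bottom strand there with its 3' end pointing downstream.
Taking the reverse complement of GAAGGAGTAT gives ATACTCCTTC, found at positions 205–214 on the template; the primer anneals here to the top strand with its 3' end pointing upstream.
The product runs from position 159 to position 214, so its length is 214 − 159 + 1 = 56 bp.

56 bp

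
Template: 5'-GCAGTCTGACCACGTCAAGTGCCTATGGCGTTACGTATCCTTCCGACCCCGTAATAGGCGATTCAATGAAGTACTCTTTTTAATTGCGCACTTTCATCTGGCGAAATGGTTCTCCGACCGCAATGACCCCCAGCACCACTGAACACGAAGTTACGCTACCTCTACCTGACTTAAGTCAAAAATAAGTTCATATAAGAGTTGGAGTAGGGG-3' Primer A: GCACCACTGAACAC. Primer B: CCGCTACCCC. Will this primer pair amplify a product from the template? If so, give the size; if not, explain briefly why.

No product — primer B has no binding site in the template.

Primer B (CCGCTACCCC) does not match the top strand, and its reverse complement GGGGTAGCGG does not match either.
With no annealing site for primer B, no amplification occurs.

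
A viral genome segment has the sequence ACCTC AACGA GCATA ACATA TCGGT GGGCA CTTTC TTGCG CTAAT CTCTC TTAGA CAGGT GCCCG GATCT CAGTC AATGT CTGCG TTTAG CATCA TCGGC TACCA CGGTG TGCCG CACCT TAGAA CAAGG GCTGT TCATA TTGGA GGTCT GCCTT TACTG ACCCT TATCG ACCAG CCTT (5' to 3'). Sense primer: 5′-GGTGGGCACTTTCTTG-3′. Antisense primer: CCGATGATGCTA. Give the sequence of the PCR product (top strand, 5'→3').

5'-GGTGGGCACTTTCTTGCGCTAATCTCTCTTAGACAGGTGCCCGGATCTCAGTCAATGTCTGCGTTTAGCATCATCGG-3'

Forward primer GGTGGGCACTTTCTTG is found on the top strand at positions 23–38.
The reverse primer's reverse complement is TAGCATCATCGG, which matches the template at positions 88–99.
The product is the template from position 23 through 99 (77 bp).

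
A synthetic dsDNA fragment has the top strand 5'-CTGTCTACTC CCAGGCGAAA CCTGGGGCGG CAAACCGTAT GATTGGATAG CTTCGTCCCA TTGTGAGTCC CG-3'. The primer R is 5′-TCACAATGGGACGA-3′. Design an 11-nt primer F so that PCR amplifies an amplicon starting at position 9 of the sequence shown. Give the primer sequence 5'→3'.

The reverse primer's reverse complement TCGTCCCATTGTGA matches the template at positions 53–66; the product starts at position 9.
The forward primer is identical to the top strand over positions 9–19: TCCCAGGCGAA.

5'-TCCCAGGCGAA-3'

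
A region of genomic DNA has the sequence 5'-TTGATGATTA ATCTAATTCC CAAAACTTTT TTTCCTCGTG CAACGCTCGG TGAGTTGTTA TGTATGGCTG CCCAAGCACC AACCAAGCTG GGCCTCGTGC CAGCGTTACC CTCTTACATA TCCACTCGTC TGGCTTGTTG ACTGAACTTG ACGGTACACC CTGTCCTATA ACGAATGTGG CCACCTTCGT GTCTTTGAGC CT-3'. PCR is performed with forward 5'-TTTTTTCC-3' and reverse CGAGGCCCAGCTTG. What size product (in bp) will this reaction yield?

The forward primer matches the template at positions 28–35.
Taking the reverse complement of CGAGGCCCAGCTTG gives CAAGCTGGGCCTCG, found at positions 84–97 on the template; the primer anneals here to the top strand with its 3' end pointing upstream.
Product length = (reverse-primer end) − (forward-primer start) + 1 = 97 − 28 + 1 = 70 bp.

70 bp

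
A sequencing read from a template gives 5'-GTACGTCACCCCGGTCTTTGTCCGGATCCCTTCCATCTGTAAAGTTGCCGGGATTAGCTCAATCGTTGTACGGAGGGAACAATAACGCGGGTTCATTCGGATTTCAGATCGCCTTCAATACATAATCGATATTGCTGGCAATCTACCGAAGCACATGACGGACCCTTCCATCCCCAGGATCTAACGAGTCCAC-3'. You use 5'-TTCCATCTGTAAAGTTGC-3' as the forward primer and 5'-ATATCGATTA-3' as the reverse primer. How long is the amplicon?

102 bp

Forward primer TTCCATCTGTAAAGTTGC is found on the top strand at positions 31–48.
The reverse primer's reverse complement is TAATCGATAT, which matches the template at positions 123–132.
The product runs from position 31 to position 132, so its length is 132 − 31 + 1 = 102 bp.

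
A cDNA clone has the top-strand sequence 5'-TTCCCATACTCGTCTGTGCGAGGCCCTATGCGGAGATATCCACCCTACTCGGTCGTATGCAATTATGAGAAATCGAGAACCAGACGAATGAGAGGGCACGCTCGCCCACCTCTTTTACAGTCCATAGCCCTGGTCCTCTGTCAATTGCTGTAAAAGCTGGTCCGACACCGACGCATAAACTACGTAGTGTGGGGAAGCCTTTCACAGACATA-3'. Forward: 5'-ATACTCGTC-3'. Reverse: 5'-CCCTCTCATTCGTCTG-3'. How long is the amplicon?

91 bp

Scanning the template, ATACTCGTC occurs at positions 6–14; this primer anneals to the bottom strand there with its 3' end pointing downstream.
Taking the reverse complement of CCCTCTCATTCGTCTG gives CAGACGAATGAGAGGG, found at positions 81–96 on the template; the primer anneals here to the top strand with its 3' end pointing upstream.
The product runs from position 6 to position 96, so its length is 96 − 6 + 1 = 91 bp.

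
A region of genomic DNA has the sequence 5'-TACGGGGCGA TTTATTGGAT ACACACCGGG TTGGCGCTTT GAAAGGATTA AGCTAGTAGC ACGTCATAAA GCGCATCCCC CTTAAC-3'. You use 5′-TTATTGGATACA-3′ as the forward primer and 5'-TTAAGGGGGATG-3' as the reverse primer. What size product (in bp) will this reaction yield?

74 bp

The forward primer matches the template at positions 12–23.
The reverse primer's reverse complement is CATCCCCCTTAA, which matches the template at positions 74–85.
Amplicon spans positions 12–85: 74 bp.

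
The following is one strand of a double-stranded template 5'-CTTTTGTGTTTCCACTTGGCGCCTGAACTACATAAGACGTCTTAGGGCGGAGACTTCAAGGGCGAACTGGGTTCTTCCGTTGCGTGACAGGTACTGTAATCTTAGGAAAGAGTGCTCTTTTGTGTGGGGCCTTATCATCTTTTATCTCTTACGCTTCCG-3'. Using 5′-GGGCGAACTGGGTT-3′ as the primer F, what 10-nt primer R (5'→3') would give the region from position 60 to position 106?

The product's 3' end on the top strand is position 106.
The reverse primer anneals to the top strand over positions 97–106, i.e. to TAATCTTAGG.
Its sequence written 5'→3' is the reverse complement: CCTAAGATTA.

5'-CCTAAGATTA-3'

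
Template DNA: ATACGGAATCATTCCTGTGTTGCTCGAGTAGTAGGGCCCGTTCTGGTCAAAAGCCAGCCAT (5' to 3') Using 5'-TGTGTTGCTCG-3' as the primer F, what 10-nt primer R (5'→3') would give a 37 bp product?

The forward primer binds at positions 16–26, so a 37 bp product ends at position 16 + 37 − 1 = 52.
The reverse primer anneals to the top strand over positions 43–52, i.e. to CTGGTCAAAA.
Its sequence written 5'→3' is the reverse complement: TTTTGACCAG.

5'-TTTTGACCAG-3'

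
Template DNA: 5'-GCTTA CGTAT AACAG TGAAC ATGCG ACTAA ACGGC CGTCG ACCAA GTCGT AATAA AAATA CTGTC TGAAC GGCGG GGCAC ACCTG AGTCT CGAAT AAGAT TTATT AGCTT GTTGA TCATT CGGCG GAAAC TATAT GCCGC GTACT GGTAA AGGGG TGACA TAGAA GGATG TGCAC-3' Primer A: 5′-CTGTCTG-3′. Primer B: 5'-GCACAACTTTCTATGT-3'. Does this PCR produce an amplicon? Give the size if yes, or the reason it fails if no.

No product — primer B has no binding site in the template.

Primer B (GCACAACTTTCTATGT) does not match the top strand, and its reverse complement ACATAGAAAGTTGTGC does not match either.
With no annealing site for primer B, no amplification occurs.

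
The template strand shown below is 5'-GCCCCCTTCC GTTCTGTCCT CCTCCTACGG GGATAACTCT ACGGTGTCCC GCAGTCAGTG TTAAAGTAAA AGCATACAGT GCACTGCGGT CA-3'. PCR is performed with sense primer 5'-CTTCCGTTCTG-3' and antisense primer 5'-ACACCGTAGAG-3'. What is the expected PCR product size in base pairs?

42 bp

Scanning the template, CTTCCGTTCTG occurs at positions 6–16; this primer anneals to the bottom strand there with its 3' end pointing downstream.
Taking the reverse complement of ACACCGTAGAG gives CTCTACGGTGT, found at positions 37–47 on the template; the primer anneals here to the top strand with its 3' end pointing upstream.
Product length = (reverse-primer end) − (forward-primer start) + 1 = 47 − 6 + 1 = 42 bp.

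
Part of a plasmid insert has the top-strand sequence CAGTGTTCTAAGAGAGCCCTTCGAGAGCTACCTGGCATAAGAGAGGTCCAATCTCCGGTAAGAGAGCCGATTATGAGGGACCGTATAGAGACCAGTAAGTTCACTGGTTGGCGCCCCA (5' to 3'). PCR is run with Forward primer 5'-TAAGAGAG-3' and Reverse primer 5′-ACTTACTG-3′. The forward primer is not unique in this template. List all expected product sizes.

92 bp, 63 bp, 42 bp

The forward primer TAAGAGAG matches the top strand at positions 9–16, 38–45, 59–66.
The reverse primer's reverse complement is CAGTAAGT, matching at positions 93–100.
Each forward site pairs with the reverse site to give a product ending at position 100: sizes 92, 63, 42 bp.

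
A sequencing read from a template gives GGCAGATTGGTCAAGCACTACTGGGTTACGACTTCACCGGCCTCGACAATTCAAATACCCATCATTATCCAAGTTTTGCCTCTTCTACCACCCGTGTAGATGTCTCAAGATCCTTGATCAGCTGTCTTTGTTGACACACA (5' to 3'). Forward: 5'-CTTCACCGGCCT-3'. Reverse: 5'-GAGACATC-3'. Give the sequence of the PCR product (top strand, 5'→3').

5'-CTTCACCGGCCTCGACAATTCAAATACCCATCATTATCCAAGTTTTGCCTCTTCTACCACCCGTGTAGATGTCTC-3'

The forward primer matches the template at positions 32–43.
Reverse complement of the reverse primer: GATGTCTC. This occurs on the top strand at positions 99–106.
The product is the template from position 32 through 106 (75 bp).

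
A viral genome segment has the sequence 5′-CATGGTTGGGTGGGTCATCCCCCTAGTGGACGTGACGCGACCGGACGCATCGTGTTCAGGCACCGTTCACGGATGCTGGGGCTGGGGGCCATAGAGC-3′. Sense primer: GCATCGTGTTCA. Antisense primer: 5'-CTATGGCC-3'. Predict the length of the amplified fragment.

Forward primer GCATCGTGTTCA is found on the top strand at positions 47–58.
Reverse complement of the reverse primer: GGCCATAG. This occurs on the top strand at positions 87–94.
The product runs from position 47 to position 94, so its length is 94 − 47 + 1 = 48 bp.

48 bp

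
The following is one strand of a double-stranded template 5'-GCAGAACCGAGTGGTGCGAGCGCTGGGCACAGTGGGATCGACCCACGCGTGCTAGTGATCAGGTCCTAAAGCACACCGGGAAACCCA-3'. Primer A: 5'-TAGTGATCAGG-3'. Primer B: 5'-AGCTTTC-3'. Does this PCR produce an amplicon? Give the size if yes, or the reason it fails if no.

Primer B (AGCTTTC) does not match the top strand, and its reverse complement GAAAGCT does not match either.
With no annealing site for primer B, no amplification occurs.

No product — primer B has no binding site in the template.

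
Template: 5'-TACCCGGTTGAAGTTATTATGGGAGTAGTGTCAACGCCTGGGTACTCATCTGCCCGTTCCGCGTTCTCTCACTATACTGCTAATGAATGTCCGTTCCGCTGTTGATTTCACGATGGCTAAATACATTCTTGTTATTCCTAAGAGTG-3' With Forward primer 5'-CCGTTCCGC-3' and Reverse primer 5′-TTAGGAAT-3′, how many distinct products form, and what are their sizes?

The forward primer CCGTTCCGC matches the top strand at positions 54–62, 91–99.
The reverse primer's reverse complement is ATTCCTAA, matching at positions 134–141.
Each forward site pairs with the reverse site to give a product ending at position 141: sizes 88, 51 bp.

Two products: 88 bp, 51 bp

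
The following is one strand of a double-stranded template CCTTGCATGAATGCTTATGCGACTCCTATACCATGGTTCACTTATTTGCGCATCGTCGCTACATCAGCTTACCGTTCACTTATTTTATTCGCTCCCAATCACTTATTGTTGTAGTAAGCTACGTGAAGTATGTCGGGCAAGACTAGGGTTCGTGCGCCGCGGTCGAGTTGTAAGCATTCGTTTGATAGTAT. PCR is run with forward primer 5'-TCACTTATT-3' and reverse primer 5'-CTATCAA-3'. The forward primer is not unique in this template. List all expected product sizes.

151 bp, 113 bp, 90 bp

The forward primer TCACTTATT matches the top strand at positions 38–46, 76–84, 99–107.
The reverse primer's reverse complement is TTGATAG, matching at positions 182–188.
Each forward site pairs with the reverse site to give a product ending at position 188: sizes 151, 113, 90 bp.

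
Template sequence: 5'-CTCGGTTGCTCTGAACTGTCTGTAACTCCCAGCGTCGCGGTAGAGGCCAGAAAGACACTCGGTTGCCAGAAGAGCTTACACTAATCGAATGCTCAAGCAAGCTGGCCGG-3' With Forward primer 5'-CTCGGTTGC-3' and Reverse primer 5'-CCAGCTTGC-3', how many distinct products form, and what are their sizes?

The forward primer CTCGGTTGC matches the top strand at positions 1–9, 58–66.
The reverse primer's reverse complement is GCAAGCTGG, matching at positions 97–105.
Each forward site pairs with the reverse site to give a product ending at position 105: sizes 105, 48 bp.

Two products: 105 bp, 48 bp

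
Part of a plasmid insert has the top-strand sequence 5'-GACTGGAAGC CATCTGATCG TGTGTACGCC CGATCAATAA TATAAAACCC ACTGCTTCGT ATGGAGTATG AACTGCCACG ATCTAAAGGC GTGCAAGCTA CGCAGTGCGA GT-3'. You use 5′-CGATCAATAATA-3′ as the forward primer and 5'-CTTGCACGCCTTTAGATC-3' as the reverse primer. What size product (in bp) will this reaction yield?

Scanning the template, CGATCAATAATA occurs at positions 31–42; this primer anneals to the bottom strand there with its 3' end pointing downstream.
Taking the reverse complement of CTTGCACGCCTTTAGATC gives GATCTAAAGGCGTGCAAG, found at positions 80–97 on the template; the primer anneals here to the top strand with its 3' end pointing upstream.
The product runs from position 31 to position 97, so its length is 97 − 31 + 1 = 67 bp.

67 bp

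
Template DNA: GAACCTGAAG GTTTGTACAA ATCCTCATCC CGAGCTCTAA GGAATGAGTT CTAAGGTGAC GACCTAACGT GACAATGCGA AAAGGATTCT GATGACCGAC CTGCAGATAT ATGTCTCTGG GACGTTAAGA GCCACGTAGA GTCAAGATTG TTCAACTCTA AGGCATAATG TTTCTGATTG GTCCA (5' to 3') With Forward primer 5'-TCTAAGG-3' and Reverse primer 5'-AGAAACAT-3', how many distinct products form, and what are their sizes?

Three products: 140 bp, 126 bp, 19 bp

The forward primer TCTAAGG matches the top strand at positions 36–42, 50–56, 157–163.
The reverse primer's reverse complement is ATGTTTCT, matching at positions 168–175.
Each forward site pairs with the reverse site to give a product ending at position 175: sizes 140, 126, 19 bp.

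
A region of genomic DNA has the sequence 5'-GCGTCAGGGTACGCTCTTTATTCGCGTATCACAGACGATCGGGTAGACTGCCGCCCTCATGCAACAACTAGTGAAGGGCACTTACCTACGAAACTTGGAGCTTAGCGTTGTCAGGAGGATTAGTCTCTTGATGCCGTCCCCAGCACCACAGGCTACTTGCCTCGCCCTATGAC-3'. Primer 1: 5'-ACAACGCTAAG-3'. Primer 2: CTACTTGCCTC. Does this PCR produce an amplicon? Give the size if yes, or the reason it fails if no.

Primer 1 (ACAACGCTAAG) has reverse complement CTTAGCGTTGT, which matches the top strand at positions 101–111; primer 1 anneals to the top strand there with its 3' end pointing upstream toward position 101.
Primer 2 (CTACTTGCCTC) matches the top strand directly at positions 153–163; it anneals to the bottom strand with its 3' end pointing downstream toward position 163.
The 3' ends diverge (primer 1 extends toward position 1, primer 2 toward position 173), so the primers never converge on a shared product.

No product — the primers' 3' ends point away from each other.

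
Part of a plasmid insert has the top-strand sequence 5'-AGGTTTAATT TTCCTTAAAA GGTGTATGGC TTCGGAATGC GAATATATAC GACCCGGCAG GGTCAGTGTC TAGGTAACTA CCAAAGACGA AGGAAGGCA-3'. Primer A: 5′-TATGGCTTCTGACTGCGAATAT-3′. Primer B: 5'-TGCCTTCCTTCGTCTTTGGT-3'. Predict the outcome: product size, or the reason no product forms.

No product — primer A has no binding site in the template.

Primer A (TATGGCTTCTGACTGCGAATAT) does not match the top strand, and its reverse complement ATATTCGCAGTCAGAAGCCATA does not match either.
With no annealing site for primer A, no amplification occurs.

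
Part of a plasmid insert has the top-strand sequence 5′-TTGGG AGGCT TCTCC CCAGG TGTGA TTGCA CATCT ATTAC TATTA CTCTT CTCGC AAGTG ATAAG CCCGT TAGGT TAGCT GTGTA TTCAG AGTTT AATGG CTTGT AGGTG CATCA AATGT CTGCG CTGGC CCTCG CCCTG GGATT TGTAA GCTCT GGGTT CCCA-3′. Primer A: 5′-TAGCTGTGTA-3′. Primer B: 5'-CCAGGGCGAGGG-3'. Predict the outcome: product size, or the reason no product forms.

Yes — a 66 bp product.

Primer A (TAGCTGTGTA) matches the top strand at positions 76–85; it acts as a forward primer.
Primer B's reverse complement is CCCTCGCCCTGG, matching the top strand at positions 130–141; it acts as a reverse primer.
The 3' ends face each other across positions 76–141, giving a 66 bp product.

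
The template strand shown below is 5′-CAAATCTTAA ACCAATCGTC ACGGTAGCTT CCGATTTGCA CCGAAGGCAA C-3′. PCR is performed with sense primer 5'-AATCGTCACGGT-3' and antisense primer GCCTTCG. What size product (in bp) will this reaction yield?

35 bp

Forward primer AATCGTCACGGT is found on the top strand at positions 14–25.
The reverse primer's reverse complement is CGAAGGC, which matches the template at positions 42–48.
The product runs from position 14 to position 48, so its length is 48 − 14 + 1 = 35 bp.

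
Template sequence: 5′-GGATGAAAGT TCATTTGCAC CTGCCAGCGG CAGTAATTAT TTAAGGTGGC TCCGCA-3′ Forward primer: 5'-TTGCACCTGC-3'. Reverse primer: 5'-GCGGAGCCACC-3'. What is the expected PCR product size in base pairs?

Scanning the template, TTGCACCTGC occurs at positions 15–24; this primer anneals to the bottom strand there with its 3' end pointing downstream.
Reverse complement of the reverse primer: GGTGGCTCCGC. This occurs on the top strand at positions 45–55.
Amplicon spans positions 15–55: 41 bp.

41 bp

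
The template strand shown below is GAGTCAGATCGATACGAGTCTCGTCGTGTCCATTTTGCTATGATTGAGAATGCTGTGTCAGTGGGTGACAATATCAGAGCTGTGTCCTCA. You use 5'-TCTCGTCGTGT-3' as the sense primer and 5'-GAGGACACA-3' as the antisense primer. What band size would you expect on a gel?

Forward primer TCTCGTCGTGT is found on the top strand at positions 19–29.
Reverse complement of the reverse primer: TGTGTCCTC. This occurs on the top strand at positions 81–89.
The product runs from position 19 to position 89, so its length is 89 − 19 + 1 = 71 bp.

71 bp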